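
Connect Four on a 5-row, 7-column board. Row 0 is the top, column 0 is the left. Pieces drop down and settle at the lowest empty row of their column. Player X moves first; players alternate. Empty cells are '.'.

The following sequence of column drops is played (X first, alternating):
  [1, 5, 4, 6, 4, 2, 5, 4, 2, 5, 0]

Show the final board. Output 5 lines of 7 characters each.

Move 1: X drops in col 1, lands at row 4
Move 2: O drops in col 5, lands at row 4
Move 3: X drops in col 4, lands at row 4
Move 4: O drops in col 6, lands at row 4
Move 5: X drops in col 4, lands at row 3
Move 6: O drops in col 2, lands at row 4
Move 7: X drops in col 5, lands at row 3
Move 8: O drops in col 4, lands at row 2
Move 9: X drops in col 2, lands at row 3
Move 10: O drops in col 5, lands at row 2
Move 11: X drops in col 0, lands at row 4

Answer: .......
.......
....OO.
..X.XX.
XXO.XOO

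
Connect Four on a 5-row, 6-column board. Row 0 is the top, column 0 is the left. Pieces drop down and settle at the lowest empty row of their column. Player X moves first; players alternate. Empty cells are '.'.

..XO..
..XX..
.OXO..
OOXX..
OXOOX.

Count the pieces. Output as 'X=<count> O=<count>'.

X=8 O=8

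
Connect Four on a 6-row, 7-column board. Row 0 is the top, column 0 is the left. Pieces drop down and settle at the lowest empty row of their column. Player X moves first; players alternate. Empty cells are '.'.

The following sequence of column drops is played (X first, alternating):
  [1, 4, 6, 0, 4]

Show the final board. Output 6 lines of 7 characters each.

Answer: .......
.......
.......
.......
....X..
OX..O.X

Derivation:
Move 1: X drops in col 1, lands at row 5
Move 2: O drops in col 4, lands at row 5
Move 3: X drops in col 6, lands at row 5
Move 4: O drops in col 0, lands at row 5
Move 5: X drops in col 4, lands at row 4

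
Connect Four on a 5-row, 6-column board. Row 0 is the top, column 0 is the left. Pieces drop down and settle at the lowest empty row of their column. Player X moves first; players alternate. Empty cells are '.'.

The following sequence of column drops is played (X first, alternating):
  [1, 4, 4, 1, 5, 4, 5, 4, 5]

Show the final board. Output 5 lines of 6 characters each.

Move 1: X drops in col 1, lands at row 4
Move 2: O drops in col 4, lands at row 4
Move 3: X drops in col 4, lands at row 3
Move 4: O drops in col 1, lands at row 3
Move 5: X drops in col 5, lands at row 4
Move 6: O drops in col 4, lands at row 2
Move 7: X drops in col 5, lands at row 3
Move 8: O drops in col 4, lands at row 1
Move 9: X drops in col 5, lands at row 2

Answer: ......
....O.
....OX
.O..XX
.X..OX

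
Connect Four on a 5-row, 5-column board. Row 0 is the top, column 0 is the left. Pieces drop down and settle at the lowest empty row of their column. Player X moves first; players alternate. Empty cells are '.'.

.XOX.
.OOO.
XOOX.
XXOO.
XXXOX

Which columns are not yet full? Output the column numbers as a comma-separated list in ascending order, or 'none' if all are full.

Answer: 0,4

Derivation:
col 0: top cell = '.' → open
col 1: top cell = 'X' → FULL
col 2: top cell = 'O' → FULL
col 3: top cell = 'X' → FULL
col 4: top cell = '.' → open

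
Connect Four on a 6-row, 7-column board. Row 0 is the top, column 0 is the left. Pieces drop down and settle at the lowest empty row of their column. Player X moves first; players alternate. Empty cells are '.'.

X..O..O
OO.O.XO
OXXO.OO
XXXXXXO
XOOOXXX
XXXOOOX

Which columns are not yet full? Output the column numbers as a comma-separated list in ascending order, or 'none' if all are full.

col 0: top cell = 'X' → FULL
col 1: top cell = '.' → open
col 2: top cell = '.' → open
col 3: top cell = 'O' → FULL
col 4: top cell = '.' → open
col 5: top cell = '.' → open
col 6: top cell = 'O' → FULL

Answer: 1,2,4,5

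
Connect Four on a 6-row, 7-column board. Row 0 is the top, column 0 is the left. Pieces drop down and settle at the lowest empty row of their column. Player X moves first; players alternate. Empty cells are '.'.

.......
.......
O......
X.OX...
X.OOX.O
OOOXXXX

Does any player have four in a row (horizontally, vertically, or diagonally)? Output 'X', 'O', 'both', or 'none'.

X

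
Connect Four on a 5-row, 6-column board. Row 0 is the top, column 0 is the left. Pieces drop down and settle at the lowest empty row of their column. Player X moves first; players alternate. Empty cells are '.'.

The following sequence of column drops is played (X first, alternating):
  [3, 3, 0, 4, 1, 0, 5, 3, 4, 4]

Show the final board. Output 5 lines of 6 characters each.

Move 1: X drops in col 3, lands at row 4
Move 2: O drops in col 3, lands at row 3
Move 3: X drops in col 0, lands at row 4
Move 4: O drops in col 4, lands at row 4
Move 5: X drops in col 1, lands at row 4
Move 6: O drops in col 0, lands at row 3
Move 7: X drops in col 5, lands at row 4
Move 8: O drops in col 3, lands at row 2
Move 9: X drops in col 4, lands at row 3
Move 10: O drops in col 4, lands at row 2

Answer: ......
......
...OO.
O..OX.
XX.XOX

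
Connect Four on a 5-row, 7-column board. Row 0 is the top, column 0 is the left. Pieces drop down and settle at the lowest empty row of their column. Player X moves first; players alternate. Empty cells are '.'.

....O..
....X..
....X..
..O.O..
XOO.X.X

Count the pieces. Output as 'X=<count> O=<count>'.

X=5 O=5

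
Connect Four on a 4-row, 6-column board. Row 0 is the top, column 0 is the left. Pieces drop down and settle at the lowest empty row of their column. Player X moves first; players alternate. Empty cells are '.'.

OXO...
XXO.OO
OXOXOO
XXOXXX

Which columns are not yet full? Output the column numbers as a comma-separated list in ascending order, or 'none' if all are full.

col 0: top cell = 'O' → FULL
col 1: top cell = 'X' → FULL
col 2: top cell = 'O' → FULL
col 3: top cell = '.' → open
col 4: top cell = '.' → open
col 5: top cell = '.' → open

Answer: 3,4,5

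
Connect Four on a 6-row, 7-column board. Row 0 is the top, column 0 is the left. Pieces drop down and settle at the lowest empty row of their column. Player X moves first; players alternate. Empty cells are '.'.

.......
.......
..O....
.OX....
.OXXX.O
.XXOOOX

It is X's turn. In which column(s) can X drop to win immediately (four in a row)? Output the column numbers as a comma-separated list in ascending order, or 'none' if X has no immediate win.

col 0: drop X → no win
col 1: drop X → no win
col 2: drop X → no win
col 3: drop X → no win
col 4: drop X → no win
col 5: drop X → WIN!
col 6: drop X → no win

Answer: 5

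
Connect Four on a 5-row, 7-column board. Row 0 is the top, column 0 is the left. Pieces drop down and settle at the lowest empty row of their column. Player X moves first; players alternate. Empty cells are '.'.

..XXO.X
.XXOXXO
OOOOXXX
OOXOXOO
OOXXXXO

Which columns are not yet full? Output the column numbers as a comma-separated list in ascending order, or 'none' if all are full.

col 0: top cell = '.' → open
col 1: top cell = '.' → open
col 2: top cell = 'X' → FULL
col 3: top cell = 'X' → FULL
col 4: top cell = 'O' → FULL
col 5: top cell = '.' → open
col 6: top cell = 'X' → FULL

Answer: 0,1,5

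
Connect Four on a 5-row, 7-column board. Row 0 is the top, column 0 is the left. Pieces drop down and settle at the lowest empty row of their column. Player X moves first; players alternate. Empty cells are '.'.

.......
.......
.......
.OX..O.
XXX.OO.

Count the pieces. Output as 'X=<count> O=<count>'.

X=4 O=4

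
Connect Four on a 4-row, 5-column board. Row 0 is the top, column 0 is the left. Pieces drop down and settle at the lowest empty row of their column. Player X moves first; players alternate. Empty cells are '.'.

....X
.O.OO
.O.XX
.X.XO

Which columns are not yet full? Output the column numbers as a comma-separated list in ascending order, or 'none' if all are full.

Answer: 0,1,2,3

Derivation:
col 0: top cell = '.' → open
col 1: top cell = '.' → open
col 2: top cell = '.' → open
col 3: top cell = '.' → open
col 4: top cell = 'X' → FULL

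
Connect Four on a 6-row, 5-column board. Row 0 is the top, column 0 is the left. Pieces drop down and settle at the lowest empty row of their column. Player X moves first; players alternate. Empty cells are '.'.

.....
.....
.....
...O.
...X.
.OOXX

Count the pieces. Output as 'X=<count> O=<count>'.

X=3 O=3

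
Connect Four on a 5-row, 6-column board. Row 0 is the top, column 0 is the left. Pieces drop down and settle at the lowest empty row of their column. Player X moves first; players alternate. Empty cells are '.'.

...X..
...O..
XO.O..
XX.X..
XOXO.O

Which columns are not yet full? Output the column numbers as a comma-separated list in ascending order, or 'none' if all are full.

col 0: top cell = '.' → open
col 1: top cell = '.' → open
col 2: top cell = '.' → open
col 3: top cell = 'X' → FULL
col 4: top cell = '.' → open
col 5: top cell = '.' → open

Answer: 0,1,2,4,5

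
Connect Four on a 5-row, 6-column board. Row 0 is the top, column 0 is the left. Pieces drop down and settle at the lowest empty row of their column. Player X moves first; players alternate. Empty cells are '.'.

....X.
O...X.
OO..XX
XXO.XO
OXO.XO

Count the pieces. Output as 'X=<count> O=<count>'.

X=9 O=8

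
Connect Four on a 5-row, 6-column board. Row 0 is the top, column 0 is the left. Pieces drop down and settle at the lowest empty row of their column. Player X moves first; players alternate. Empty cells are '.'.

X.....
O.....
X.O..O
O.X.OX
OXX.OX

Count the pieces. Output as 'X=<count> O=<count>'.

X=7 O=7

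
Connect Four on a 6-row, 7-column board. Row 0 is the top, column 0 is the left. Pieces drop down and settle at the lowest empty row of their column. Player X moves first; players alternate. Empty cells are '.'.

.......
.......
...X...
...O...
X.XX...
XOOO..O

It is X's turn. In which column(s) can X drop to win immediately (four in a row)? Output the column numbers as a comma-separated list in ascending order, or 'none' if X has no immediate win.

col 0: drop X → no win
col 1: drop X → WIN!
col 2: drop X → no win
col 3: drop X → no win
col 4: drop X → no win
col 5: drop X → no win
col 6: drop X → no win

Answer: 1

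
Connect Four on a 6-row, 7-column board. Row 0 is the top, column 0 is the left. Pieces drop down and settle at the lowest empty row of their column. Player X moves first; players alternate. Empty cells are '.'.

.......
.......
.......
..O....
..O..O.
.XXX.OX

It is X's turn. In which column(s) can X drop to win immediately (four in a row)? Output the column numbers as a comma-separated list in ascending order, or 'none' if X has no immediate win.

Answer: 0,4

Derivation:
col 0: drop X → WIN!
col 1: drop X → no win
col 2: drop X → no win
col 3: drop X → no win
col 4: drop X → WIN!
col 5: drop X → no win
col 6: drop X → no win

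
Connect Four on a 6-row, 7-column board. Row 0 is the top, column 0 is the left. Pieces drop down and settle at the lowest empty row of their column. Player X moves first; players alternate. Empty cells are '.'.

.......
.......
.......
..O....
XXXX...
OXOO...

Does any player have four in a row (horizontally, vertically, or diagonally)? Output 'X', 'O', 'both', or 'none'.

X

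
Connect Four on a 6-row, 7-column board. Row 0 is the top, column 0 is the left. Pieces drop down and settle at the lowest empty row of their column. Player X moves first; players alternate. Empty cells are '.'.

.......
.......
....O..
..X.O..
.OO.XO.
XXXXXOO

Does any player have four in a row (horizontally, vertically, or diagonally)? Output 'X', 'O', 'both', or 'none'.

X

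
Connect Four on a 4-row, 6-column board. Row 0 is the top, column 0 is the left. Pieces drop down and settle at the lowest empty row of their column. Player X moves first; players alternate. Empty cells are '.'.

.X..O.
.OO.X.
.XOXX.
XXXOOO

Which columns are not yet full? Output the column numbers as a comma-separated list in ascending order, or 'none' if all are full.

col 0: top cell = '.' → open
col 1: top cell = 'X' → FULL
col 2: top cell = '.' → open
col 3: top cell = '.' → open
col 4: top cell = 'O' → FULL
col 5: top cell = '.' → open

Answer: 0,2,3,5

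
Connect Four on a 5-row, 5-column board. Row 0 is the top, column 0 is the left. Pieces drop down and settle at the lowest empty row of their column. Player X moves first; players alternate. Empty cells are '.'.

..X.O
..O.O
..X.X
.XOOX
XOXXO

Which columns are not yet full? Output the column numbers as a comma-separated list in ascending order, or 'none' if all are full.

Answer: 0,1,3

Derivation:
col 0: top cell = '.' → open
col 1: top cell = '.' → open
col 2: top cell = 'X' → FULL
col 3: top cell = '.' → open
col 4: top cell = 'O' → FULL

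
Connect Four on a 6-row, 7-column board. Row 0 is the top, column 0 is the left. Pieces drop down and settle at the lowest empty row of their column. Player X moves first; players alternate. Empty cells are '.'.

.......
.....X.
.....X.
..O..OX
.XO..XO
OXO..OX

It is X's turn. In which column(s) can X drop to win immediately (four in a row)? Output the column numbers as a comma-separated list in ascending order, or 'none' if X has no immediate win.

col 0: drop X → no win
col 1: drop X → no win
col 2: drop X → no win
col 3: drop X → no win
col 4: drop X → no win
col 5: drop X → no win
col 6: drop X → no win

Answer: none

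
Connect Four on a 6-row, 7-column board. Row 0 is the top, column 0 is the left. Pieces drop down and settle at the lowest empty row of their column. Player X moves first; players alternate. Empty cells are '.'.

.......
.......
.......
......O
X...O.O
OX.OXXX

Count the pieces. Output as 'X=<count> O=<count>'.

X=5 O=5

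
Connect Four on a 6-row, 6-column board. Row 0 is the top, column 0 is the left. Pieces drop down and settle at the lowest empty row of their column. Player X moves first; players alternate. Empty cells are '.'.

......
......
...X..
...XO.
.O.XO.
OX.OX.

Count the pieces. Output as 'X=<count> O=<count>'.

X=5 O=5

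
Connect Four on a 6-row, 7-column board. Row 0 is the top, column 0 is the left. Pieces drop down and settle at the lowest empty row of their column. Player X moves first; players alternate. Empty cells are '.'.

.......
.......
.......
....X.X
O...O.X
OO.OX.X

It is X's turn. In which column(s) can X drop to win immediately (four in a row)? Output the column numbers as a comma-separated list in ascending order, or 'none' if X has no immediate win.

col 0: drop X → no win
col 1: drop X → no win
col 2: drop X → no win
col 3: drop X → no win
col 4: drop X → no win
col 5: drop X → no win
col 6: drop X → WIN!

Answer: 6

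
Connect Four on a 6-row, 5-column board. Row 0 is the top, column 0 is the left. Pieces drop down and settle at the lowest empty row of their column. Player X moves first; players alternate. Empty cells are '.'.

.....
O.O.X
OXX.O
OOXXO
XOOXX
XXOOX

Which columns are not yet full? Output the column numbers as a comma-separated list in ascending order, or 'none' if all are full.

col 0: top cell = '.' → open
col 1: top cell = '.' → open
col 2: top cell = '.' → open
col 3: top cell = '.' → open
col 4: top cell = '.' → open

Answer: 0,1,2,3,4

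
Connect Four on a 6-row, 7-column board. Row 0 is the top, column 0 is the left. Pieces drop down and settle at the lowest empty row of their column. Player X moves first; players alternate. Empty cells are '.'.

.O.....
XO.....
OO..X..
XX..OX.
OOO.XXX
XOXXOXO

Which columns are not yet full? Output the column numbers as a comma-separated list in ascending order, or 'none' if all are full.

Answer: 0,2,3,4,5,6

Derivation:
col 0: top cell = '.' → open
col 1: top cell = 'O' → FULL
col 2: top cell = '.' → open
col 3: top cell = '.' → open
col 4: top cell = '.' → open
col 5: top cell = '.' → open
col 6: top cell = '.' → open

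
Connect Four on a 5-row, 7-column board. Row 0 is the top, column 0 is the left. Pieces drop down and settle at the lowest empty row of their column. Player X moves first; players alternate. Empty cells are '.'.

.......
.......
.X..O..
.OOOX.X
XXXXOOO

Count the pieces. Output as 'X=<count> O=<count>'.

X=7 O=7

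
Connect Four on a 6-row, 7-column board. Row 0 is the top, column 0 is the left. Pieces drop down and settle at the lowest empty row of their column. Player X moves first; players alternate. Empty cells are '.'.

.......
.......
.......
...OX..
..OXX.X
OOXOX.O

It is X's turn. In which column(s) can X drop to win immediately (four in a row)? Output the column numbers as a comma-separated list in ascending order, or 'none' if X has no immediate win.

Answer: 4

Derivation:
col 0: drop X → no win
col 1: drop X → no win
col 2: drop X → no win
col 3: drop X → no win
col 4: drop X → WIN!
col 5: drop X → no win
col 6: drop X → no win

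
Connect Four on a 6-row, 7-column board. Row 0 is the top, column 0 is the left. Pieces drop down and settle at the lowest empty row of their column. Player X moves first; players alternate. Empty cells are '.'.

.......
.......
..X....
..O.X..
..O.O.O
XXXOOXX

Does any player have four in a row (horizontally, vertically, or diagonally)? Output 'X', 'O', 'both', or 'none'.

none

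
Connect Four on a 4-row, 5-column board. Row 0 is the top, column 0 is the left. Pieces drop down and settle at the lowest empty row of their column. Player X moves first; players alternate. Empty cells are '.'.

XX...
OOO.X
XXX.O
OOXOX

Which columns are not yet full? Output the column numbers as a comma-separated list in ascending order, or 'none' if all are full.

col 0: top cell = 'X' → FULL
col 1: top cell = 'X' → FULL
col 2: top cell = '.' → open
col 3: top cell = '.' → open
col 4: top cell = '.' → open

Answer: 2,3,4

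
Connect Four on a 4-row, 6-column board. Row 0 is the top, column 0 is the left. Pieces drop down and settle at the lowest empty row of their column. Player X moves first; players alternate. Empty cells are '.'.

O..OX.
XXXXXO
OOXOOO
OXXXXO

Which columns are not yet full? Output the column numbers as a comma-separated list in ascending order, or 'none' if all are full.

col 0: top cell = 'O' → FULL
col 1: top cell = '.' → open
col 2: top cell = '.' → open
col 3: top cell = 'O' → FULL
col 4: top cell = 'X' → FULL
col 5: top cell = '.' → open

Answer: 1,2,5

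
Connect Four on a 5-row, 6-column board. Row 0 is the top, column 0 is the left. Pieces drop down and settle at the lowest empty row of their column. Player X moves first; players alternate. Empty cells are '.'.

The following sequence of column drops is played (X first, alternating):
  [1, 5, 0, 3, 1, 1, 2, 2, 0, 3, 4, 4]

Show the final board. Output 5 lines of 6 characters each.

Move 1: X drops in col 1, lands at row 4
Move 2: O drops in col 5, lands at row 4
Move 3: X drops in col 0, lands at row 4
Move 4: O drops in col 3, lands at row 4
Move 5: X drops in col 1, lands at row 3
Move 6: O drops in col 1, lands at row 2
Move 7: X drops in col 2, lands at row 4
Move 8: O drops in col 2, lands at row 3
Move 9: X drops in col 0, lands at row 3
Move 10: O drops in col 3, lands at row 3
Move 11: X drops in col 4, lands at row 4
Move 12: O drops in col 4, lands at row 3

Answer: ......
......
.O....
XXOOO.
XXXOXO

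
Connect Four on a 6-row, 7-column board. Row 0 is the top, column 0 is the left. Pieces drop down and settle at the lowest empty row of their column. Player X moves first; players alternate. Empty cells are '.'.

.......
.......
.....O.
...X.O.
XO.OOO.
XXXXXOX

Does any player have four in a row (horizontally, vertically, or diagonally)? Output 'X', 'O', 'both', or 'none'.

both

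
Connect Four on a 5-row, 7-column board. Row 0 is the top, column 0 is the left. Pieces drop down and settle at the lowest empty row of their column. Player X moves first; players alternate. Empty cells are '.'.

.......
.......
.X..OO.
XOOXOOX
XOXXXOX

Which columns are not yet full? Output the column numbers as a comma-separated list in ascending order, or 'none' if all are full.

col 0: top cell = '.' → open
col 1: top cell = '.' → open
col 2: top cell = '.' → open
col 3: top cell = '.' → open
col 4: top cell = '.' → open
col 5: top cell = '.' → open
col 6: top cell = '.' → open

Answer: 0,1,2,3,4,5,6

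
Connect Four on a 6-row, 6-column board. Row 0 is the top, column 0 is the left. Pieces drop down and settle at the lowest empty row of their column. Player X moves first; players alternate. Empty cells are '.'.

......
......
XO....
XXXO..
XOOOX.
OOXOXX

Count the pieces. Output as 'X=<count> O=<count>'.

X=9 O=8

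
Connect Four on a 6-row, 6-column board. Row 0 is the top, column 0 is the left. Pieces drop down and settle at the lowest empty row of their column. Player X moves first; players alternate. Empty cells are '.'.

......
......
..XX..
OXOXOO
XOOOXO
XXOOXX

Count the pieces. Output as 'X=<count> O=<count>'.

X=10 O=10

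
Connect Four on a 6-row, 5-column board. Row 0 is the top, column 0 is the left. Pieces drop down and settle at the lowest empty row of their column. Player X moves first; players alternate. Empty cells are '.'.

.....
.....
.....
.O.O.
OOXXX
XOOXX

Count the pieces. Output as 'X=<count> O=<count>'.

X=6 O=6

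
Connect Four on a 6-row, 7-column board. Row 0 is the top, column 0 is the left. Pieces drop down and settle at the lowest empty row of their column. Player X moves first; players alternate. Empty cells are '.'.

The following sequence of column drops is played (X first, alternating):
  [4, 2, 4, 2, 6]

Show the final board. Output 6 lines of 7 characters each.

Answer: .......
.......
.......
.......
..O.X..
..O.X.X

Derivation:
Move 1: X drops in col 4, lands at row 5
Move 2: O drops in col 2, lands at row 5
Move 3: X drops in col 4, lands at row 4
Move 4: O drops in col 2, lands at row 4
Move 5: X drops in col 6, lands at row 5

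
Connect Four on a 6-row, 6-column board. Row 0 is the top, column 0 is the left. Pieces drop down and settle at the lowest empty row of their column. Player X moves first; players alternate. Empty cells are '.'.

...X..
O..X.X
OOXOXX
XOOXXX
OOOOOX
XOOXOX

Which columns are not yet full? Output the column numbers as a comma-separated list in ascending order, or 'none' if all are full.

Answer: 0,1,2,4,5

Derivation:
col 0: top cell = '.' → open
col 1: top cell = '.' → open
col 2: top cell = '.' → open
col 3: top cell = 'X' → FULL
col 4: top cell = '.' → open
col 5: top cell = '.' → open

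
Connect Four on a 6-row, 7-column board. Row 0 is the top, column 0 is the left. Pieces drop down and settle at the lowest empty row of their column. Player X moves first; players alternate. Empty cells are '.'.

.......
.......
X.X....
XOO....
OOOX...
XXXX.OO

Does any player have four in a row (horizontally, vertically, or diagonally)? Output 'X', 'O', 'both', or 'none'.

X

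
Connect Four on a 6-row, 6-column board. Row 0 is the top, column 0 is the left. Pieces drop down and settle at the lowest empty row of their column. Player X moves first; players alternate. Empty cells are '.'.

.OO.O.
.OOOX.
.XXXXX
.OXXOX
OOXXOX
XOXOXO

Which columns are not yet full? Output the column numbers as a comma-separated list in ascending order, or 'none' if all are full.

col 0: top cell = '.' → open
col 1: top cell = 'O' → FULL
col 2: top cell = 'O' → FULL
col 3: top cell = '.' → open
col 4: top cell = 'O' → FULL
col 5: top cell = '.' → open

Answer: 0,3,5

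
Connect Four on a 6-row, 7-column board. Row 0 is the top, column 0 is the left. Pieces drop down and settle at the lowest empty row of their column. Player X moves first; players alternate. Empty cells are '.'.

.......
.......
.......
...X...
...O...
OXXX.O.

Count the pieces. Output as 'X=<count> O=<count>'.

X=4 O=3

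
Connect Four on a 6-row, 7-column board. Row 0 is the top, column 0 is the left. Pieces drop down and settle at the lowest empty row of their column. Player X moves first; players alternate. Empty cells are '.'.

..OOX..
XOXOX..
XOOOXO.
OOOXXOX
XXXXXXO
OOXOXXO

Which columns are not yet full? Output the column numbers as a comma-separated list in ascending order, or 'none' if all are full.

col 0: top cell = '.' → open
col 1: top cell = '.' → open
col 2: top cell = 'O' → FULL
col 3: top cell = 'O' → FULL
col 4: top cell = 'X' → FULL
col 5: top cell = '.' → open
col 6: top cell = '.' → open

Answer: 0,1,5,6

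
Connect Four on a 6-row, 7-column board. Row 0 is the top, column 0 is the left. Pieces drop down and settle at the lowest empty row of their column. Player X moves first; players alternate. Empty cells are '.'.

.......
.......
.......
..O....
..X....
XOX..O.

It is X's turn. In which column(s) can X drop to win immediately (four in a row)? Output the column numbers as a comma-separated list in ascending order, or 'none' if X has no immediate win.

col 0: drop X → no win
col 1: drop X → no win
col 2: drop X → no win
col 3: drop X → no win
col 4: drop X → no win
col 5: drop X → no win
col 6: drop X → no win

Answer: none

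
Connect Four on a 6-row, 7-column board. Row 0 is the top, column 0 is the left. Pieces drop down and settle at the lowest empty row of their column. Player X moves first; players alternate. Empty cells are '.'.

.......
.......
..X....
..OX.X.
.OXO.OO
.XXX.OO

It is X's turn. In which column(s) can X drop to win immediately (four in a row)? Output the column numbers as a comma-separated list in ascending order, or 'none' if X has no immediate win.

col 0: drop X → WIN!
col 1: drop X → no win
col 2: drop X → no win
col 3: drop X → no win
col 4: drop X → WIN!
col 5: drop X → no win
col 6: drop X → no win

Answer: 0,4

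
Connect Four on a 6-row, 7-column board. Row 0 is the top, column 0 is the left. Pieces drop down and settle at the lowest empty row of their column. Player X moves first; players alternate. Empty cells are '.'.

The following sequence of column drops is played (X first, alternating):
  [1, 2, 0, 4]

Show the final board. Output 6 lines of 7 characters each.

Move 1: X drops in col 1, lands at row 5
Move 2: O drops in col 2, lands at row 5
Move 3: X drops in col 0, lands at row 5
Move 4: O drops in col 4, lands at row 5

Answer: .......
.......
.......
.......
.......
XXO.O..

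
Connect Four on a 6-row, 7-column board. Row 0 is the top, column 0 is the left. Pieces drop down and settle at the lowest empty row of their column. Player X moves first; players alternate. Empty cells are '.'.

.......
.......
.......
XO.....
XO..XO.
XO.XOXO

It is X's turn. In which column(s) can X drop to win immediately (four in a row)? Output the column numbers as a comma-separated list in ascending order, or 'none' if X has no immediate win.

col 0: drop X → WIN!
col 1: drop X → no win
col 2: drop X → no win
col 3: drop X → no win
col 4: drop X → no win
col 5: drop X → no win
col 6: drop X → no win

Answer: 0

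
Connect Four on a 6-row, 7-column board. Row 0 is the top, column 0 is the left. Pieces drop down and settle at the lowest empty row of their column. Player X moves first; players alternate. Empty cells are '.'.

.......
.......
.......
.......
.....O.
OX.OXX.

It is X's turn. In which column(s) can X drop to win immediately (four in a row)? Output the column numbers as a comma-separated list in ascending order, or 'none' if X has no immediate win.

col 0: drop X → no win
col 1: drop X → no win
col 2: drop X → no win
col 3: drop X → no win
col 4: drop X → no win
col 5: drop X → no win
col 6: drop X → no win

Answer: none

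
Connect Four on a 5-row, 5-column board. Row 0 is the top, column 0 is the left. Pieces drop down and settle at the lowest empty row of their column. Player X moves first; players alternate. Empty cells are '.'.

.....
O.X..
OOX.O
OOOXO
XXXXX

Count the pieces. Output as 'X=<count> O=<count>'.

X=8 O=8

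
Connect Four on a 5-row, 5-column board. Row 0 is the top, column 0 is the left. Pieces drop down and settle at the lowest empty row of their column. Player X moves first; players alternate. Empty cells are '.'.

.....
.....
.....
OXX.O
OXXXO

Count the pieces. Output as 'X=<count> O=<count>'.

X=5 O=4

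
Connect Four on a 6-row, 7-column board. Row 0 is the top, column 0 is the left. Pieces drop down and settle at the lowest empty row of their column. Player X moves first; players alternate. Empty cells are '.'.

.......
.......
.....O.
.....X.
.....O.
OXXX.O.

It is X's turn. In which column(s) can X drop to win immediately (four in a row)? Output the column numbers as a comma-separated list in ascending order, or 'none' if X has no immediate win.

col 0: drop X → no win
col 1: drop X → no win
col 2: drop X → no win
col 3: drop X → no win
col 4: drop X → WIN!
col 5: drop X → no win
col 6: drop X → no win

Answer: 4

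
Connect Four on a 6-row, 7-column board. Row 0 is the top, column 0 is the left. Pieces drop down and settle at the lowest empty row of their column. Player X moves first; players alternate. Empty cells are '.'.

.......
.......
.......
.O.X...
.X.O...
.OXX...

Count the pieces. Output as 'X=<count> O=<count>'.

X=4 O=3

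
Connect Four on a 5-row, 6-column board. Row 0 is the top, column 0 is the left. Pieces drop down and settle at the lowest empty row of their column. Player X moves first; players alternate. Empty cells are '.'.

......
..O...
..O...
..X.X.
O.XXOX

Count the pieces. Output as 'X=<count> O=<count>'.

X=5 O=4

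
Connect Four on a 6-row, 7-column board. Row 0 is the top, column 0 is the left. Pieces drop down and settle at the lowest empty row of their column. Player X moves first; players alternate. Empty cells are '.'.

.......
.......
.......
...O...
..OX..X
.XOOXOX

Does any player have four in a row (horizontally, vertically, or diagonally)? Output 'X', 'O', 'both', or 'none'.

none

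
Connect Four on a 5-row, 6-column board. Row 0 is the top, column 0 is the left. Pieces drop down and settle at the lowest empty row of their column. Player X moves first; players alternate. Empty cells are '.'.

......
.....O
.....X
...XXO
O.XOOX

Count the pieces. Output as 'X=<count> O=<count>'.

X=5 O=5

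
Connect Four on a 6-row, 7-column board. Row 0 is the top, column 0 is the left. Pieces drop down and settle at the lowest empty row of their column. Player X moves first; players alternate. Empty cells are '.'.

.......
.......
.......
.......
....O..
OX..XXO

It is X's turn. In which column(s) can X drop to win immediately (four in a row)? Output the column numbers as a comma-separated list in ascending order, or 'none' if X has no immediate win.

col 0: drop X → no win
col 1: drop X → no win
col 2: drop X → no win
col 3: drop X → no win
col 4: drop X → no win
col 5: drop X → no win
col 6: drop X → no win

Answer: none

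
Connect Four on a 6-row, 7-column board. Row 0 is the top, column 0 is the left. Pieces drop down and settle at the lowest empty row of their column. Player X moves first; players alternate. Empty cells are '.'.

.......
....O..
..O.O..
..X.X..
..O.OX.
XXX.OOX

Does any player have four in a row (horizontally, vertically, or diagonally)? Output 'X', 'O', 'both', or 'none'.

none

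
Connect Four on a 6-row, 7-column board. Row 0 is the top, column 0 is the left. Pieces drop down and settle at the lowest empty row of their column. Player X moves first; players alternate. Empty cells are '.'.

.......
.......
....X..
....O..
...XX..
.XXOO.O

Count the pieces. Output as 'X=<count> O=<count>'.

X=5 O=4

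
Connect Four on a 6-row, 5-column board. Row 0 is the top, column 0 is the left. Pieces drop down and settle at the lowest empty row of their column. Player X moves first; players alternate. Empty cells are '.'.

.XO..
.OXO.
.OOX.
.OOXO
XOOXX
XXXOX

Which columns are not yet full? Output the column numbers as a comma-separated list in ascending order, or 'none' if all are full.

Answer: 0,3,4

Derivation:
col 0: top cell = '.' → open
col 1: top cell = 'X' → FULL
col 2: top cell = 'O' → FULL
col 3: top cell = '.' → open
col 4: top cell = '.' → open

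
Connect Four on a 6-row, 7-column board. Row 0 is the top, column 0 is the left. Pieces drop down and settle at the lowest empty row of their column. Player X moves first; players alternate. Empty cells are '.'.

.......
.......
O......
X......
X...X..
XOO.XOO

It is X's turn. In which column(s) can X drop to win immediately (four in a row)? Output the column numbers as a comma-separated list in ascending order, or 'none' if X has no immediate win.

col 0: drop X → no win
col 1: drop X → no win
col 2: drop X → no win
col 3: drop X → no win
col 4: drop X → no win
col 5: drop X → no win
col 6: drop X → no win

Answer: none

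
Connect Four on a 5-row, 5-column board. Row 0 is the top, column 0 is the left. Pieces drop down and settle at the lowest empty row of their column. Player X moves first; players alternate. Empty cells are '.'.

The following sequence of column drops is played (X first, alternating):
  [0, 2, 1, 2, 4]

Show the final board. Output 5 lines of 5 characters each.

Answer: .....
.....
.....
..O..
XXO.X

Derivation:
Move 1: X drops in col 0, lands at row 4
Move 2: O drops in col 2, lands at row 4
Move 3: X drops in col 1, lands at row 4
Move 4: O drops in col 2, lands at row 3
Move 5: X drops in col 4, lands at row 4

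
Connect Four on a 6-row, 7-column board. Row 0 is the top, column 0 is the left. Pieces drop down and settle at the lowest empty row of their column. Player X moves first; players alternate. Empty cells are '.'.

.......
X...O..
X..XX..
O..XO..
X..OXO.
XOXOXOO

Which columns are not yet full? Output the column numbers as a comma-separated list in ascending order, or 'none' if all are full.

Answer: 0,1,2,3,4,5,6

Derivation:
col 0: top cell = '.' → open
col 1: top cell = '.' → open
col 2: top cell = '.' → open
col 3: top cell = '.' → open
col 4: top cell = '.' → open
col 5: top cell = '.' → open
col 6: top cell = '.' → open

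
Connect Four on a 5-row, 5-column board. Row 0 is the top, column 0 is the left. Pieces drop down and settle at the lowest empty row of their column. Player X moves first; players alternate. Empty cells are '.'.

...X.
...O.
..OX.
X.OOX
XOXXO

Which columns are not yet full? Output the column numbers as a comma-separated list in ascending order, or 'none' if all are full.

col 0: top cell = '.' → open
col 1: top cell = '.' → open
col 2: top cell = '.' → open
col 3: top cell = 'X' → FULL
col 4: top cell = '.' → open

Answer: 0,1,2,4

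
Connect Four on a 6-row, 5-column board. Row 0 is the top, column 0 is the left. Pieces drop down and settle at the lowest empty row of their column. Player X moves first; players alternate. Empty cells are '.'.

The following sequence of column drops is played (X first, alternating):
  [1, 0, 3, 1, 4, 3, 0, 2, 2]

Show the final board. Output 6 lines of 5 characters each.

Answer: .....
.....
.....
.....
XOXO.
OXOXX

Derivation:
Move 1: X drops in col 1, lands at row 5
Move 2: O drops in col 0, lands at row 5
Move 3: X drops in col 3, lands at row 5
Move 4: O drops in col 1, lands at row 4
Move 5: X drops in col 4, lands at row 5
Move 6: O drops in col 3, lands at row 4
Move 7: X drops in col 0, lands at row 4
Move 8: O drops in col 2, lands at row 5
Move 9: X drops in col 2, lands at row 4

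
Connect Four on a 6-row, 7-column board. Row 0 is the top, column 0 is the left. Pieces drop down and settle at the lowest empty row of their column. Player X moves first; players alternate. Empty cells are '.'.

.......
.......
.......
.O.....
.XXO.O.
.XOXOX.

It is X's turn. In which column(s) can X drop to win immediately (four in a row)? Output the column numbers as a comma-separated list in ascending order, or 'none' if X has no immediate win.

Answer: none

Derivation:
col 0: drop X → no win
col 1: drop X → no win
col 2: drop X → no win
col 3: drop X → no win
col 4: drop X → no win
col 5: drop X → no win
col 6: drop X → no win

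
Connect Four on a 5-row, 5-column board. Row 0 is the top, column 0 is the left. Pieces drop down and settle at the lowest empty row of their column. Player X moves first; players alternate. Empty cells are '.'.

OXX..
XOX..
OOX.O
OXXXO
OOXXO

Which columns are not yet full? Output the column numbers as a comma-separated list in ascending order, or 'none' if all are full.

Answer: 3,4

Derivation:
col 0: top cell = 'O' → FULL
col 1: top cell = 'X' → FULL
col 2: top cell = 'X' → FULL
col 3: top cell = '.' → open
col 4: top cell = '.' → open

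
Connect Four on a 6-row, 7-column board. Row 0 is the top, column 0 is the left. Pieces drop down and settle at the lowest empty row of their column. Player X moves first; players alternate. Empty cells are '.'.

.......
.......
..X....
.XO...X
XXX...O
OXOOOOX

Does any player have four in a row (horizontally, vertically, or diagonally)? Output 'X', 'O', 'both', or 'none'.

O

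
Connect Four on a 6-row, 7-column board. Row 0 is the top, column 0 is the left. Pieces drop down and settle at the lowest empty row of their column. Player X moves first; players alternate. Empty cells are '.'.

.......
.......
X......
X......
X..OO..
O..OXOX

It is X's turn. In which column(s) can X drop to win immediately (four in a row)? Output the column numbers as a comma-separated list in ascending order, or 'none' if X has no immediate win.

col 0: drop X → WIN!
col 1: drop X → no win
col 2: drop X → no win
col 3: drop X → no win
col 4: drop X → no win
col 5: drop X → no win
col 6: drop X → no win

Answer: 0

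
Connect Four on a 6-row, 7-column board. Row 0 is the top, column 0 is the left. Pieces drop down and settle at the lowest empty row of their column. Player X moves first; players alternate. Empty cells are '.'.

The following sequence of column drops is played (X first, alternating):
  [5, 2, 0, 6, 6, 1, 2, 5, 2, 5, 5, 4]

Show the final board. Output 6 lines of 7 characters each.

Move 1: X drops in col 5, lands at row 5
Move 2: O drops in col 2, lands at row 5
Move 3: X drops in col 0, lands at row 5
Move 4: O drops in col 6, lands at row 5
Move 5: X drops in col 6, lands at row 4
Move 6: O drops in col 1, lands at row 5
Move 7: X drops in col 2, lands at row 4
Move 8: O drops in col 5, lands at row 4
Move 9: X drops in col 2, lands at row 3
Move 10: O drops in col 5, lands at row 3
Move 11: X drops in col 5, lands at row 2
Move 12: O drops in col 4, lands at row 5

Answer: .......
.......
.....X.
..X..O.
..X..OX
XOO.OXO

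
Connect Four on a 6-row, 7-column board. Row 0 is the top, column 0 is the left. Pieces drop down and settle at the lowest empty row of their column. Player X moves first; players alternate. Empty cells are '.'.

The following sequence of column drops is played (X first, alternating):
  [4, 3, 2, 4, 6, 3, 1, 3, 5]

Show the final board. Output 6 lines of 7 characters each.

Move 1: X drops in col 4, lands at row 5
Move 2: O drops in col 3, lands at row 5
Move 3: X drops in col 2, lands at row 5
Move 4: O drops in col 4, lands at row 4
Move 5: X drops in col 6, lands at row 5
Move 6: O drops in col 3, lands at row 4
Move 7: X drops in col 1, lands at row 5
Move 8: O drops in col 3, lands at row 3
Move 9: X drops in col 5, lands at row 5

Answer: .......
.......
.......
...O...
...OO..
.XXOXXX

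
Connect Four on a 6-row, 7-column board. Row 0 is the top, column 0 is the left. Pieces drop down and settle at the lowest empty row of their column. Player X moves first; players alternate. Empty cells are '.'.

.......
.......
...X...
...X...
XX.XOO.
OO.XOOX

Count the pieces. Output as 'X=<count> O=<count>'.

X=7 O=6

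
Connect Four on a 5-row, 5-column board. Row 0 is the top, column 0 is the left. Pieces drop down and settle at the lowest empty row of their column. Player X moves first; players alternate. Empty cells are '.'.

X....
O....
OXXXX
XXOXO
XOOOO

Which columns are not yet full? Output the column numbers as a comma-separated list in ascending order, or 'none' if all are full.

Answer: 1,2,3,4

Derivation:
col 0: top cell = 'X' → FULL
col 1: top cell = '.' → open
col 2: top cell = '.' → open
col 3: top cell = '.' → open
col 4: top cell = '.' → open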